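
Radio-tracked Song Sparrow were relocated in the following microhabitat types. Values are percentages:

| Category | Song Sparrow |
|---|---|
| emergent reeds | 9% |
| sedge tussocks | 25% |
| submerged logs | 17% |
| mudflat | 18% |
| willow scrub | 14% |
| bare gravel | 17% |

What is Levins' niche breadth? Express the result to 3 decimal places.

Convert percentages to proportions (divide by 100).
Σpᵢ² = 0.09² + 0.25² + 0.17² + 0.18² + 0.14² + 0.17² = 0.0081 + 0.0625 + 0.0289 + 0.0324 + 0.0196 + 0.0289 = 0.1804
B = 1 / 0.1804 = 5.54324

5.543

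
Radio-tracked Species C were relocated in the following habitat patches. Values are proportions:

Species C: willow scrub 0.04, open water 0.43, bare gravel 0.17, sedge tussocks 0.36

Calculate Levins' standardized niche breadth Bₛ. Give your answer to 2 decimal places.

Σpᵢ² = 0.04² + 0.43² + 0.17² + 0.36² = 0.0016 + 0.1849 + 0.0289 + 0.1296 = 0.3450
B = 1 / 0.3450 = 2.8986
Bₛ = (B − 1)/(n − 1) = (2.8986 − 1)/(4 − 1) = 1.8986/3 = 0.6329

0.63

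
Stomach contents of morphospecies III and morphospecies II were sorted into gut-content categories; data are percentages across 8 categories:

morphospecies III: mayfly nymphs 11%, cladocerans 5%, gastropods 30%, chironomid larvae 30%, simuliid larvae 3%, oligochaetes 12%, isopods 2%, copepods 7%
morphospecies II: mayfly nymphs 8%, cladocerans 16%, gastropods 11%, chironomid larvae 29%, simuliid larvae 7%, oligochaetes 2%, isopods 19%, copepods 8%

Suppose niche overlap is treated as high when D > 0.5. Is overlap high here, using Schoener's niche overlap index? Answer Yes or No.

Yes

Convert percentages to proportions (divide by 100).
Σ|p₁ᵢ − p₂ᵢ| = 0.03 + 0.11 + 0.19 + 0.01 + 0.04 + 0.10 + 0.17 + 0.01 = 0.66
D = 1 − ½ × 0.66 = 1 − 0.330 = 0.6700
D = 0.6700 > 0.5 → Yes.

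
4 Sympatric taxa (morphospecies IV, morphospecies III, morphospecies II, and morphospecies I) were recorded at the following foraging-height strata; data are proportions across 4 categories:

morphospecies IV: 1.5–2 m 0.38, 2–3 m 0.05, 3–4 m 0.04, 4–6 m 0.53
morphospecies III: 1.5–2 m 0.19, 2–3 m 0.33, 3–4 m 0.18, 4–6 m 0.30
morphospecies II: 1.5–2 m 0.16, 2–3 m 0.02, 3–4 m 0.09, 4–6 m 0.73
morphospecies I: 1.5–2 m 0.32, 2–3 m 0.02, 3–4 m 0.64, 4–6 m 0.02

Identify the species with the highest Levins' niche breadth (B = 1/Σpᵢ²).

morphospecies III

Σp_IVᵢ² = 0.38² + 0.05² + 0.04² + 0.53² = 0.1444 + 0.0025 + 0.0016 + 0.2809 = 0.4294
B_IV = 1 / 0.4294 = 2.3288
Σp_IIIᵢ² = 0.19² + 0.33² + 0.18² + 0.30² = 0.0361 + 0.1089 + 0.0324 + 0.0900 = 0.2674
B_III = 1 / 0.2674 = 3.7397
Σp_IIᵢ² = 0.16² + 0.02² + 0.09² + 0.73² = 0.0256 + 0.0004 + 0.0081 + 0.5329 = 0.5670
B_II = 1 / 0.5670 = 1.7637
Σp_Iᵢ² = 0.32² + 0.02² + 0.64² + 0.02² = 0.1024 + 0.0004 + 0.4096 + 0.0004 = 0.5128
B_I = 1 / 0.5128 = 1.9501
Highest B → broadest niche (most generalist): morphospecies III (B = 3.74).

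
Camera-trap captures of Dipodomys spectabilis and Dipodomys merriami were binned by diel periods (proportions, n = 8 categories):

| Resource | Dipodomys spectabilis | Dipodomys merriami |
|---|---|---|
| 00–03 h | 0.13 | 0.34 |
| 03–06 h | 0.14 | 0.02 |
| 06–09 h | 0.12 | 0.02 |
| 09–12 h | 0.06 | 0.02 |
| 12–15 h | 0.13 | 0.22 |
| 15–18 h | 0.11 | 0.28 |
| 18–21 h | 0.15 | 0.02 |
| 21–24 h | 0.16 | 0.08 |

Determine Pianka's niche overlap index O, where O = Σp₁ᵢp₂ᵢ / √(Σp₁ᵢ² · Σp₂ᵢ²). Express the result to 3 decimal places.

Σ p₁ᵢp₂ᵢ = 0.0442 + 0.0028 + 0.0024 + 0.0012 + 0.0286 + 0.0308 + 0.0030 + 0.0128 = 0.1258
Σp_1ᵢ² = 0.13² + 0.14² + 0.12² + 0.06² + 0.13² + 0.11² + 0.15² + 0.16² = 0.0169 + 0.0196 + 0.0144 + 0.0036 + 0.0169 + 0.0121 + 0.0225 + 0.0256 = 0.1316
Σp_2ᵢ² = 0.34² + 0.02² + 0.02² + 0.02² + 0.22² + 0.28² + 0.02² + 0.08² = 0.1156 + 0.0004 + 0.0004 + 0.0004 + 0.0484 + 0.0784 + 0.0004 + 0.0064 = 0.2504
O = 0.1258 / √(0.1316 × 0.2504) = 0.1258 / 0.181529 = 0.69300

0.693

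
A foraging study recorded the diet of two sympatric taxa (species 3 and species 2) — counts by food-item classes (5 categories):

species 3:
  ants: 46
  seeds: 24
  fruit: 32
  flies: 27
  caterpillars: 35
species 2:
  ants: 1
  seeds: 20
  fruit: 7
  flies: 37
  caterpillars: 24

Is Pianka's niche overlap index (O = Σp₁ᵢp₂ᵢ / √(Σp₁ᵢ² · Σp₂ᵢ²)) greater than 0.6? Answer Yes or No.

Proportions for species 3 (n=164): 46/164=0.2805, 24/164=0.1463, 32/164=0.1951, 27/164=0.1646, 35/164=0.2134
Proportions for species 2 (n=89): 1/89=0.0112, 20/89=0.2247, 7/89=0.0787, 37/89=0.4157, 24/89=0.2697
Σ p₁ᵢp₂ᵢ = 0.003142 + 0.032874 + 0.015354 + 0.068424 + 0.057554 = 0.177348
Σp_1ᵢ² = 0.2805² + 0.1463² + 0.1951² + 0.1646² + 0.2134² = 0.078680 + 0.021404 + 0.038064 + 0.027093 + 0.045540 = 0.210781
Σp_2ᵢ² = 0.0112² + 0.2247² + 0.0787² + 0.4157² + 0.2697² = 0.000125 + 0.050490 + 0.006194 + 0.172806 + 0.072738 = 0.302353
O = 0.177348 / √(0.210781 × 0.302353) = 0.177348 / 0.2524485 = 0.7025
O = 0.7025 > 0.6 → Yes.

Yes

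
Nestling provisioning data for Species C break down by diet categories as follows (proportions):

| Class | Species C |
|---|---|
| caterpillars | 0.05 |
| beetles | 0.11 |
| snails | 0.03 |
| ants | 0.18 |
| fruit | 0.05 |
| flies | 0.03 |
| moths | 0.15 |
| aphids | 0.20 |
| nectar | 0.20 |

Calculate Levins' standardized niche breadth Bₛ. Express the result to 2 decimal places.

0.69

Σpᵢ² = 0.05² + 0.11² + 0.03² + 0.18² + 0.05² + 0.03² + 0.15² + 0.20² + 0.20² = 0.0025 + 0.0121 + 0.0009 + 0.0324 + 0.0025 + 0.0009 + 0.0225 + 0.0400 + 0.0400 = 0.1538
B = 1 / 0.1538 = 6.5020
Bₛ = (B − 1)/(n − 1) = (6.5020 − 1)/(9 − 1) = 5.5020/8 = 0.6878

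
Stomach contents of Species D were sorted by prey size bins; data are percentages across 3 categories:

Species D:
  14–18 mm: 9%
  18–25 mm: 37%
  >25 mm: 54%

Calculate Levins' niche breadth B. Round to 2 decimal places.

2.29

Convert percentages to proportions (divide by 100).
Σpᵢ² = 0.09² + 0.37² + 0.54² = 0.0081 + 0.1369 + 0.2916 = 0.4366
B = 1 / 0.4366 = 2.2904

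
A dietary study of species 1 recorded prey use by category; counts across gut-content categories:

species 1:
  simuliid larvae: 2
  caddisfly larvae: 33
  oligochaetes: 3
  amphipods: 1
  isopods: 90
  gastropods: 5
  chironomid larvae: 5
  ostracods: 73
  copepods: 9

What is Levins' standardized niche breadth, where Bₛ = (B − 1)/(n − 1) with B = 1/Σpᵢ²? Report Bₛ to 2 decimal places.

0.29

Proportions for species 1 (n=221): 2/221=0.0090, 33/221=0.1493, 3/221=0.0136, 1/221=0.0045, 90/221=0.4072, 5/221=0.0226, 5/221=0.0226, 73/221=0.3303, 9/221=0.0407
Σpᵢ² = 0.0090² + 0.1493² + 0.0136² + 0.0045² + 0.4072² + 0.0226² + 0.0226² + 0.3303² + 0.0407² = 0.000081 + 0.022290 + 0.000185 + 0.000020 + 0.165812 + 0.000511 + 0.000511 + 0.109098 + 0.001656 = 0.300164
B = 1 / 0.300164 = 3.3315
Bₛ = (B − 1)/(n − 1) = (3.3315 − 1)/(9 − 1) = 2.3315/8 = 0.2914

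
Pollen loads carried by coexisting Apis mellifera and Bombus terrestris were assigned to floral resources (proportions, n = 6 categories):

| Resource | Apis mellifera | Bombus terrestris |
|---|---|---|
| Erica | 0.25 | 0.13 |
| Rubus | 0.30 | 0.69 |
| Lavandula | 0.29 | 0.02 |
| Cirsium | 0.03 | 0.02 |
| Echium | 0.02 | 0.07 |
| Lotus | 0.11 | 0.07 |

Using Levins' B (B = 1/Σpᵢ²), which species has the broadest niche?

Σp_mellᵢ² = 0.25² + 0.30² + 0.29² + 0.03² + 0.02² + 0.11² = 0.0625 + 0.0900 + 0.0841 + 0.0009 + 0.0004 + 0.0121 = 0.2500
B_mell = 1 / 0.2500 = 4.0000
Σp_terrᵢ² = 0.13² + 0.69² + 0.02² + 0.02² + 0.07² + 0.07² = 0.0169 + 0.4761 + 0.0004 + 0.0004 + 0.0049 + 0.0049 = 0.5036
B_terr = 1 / 0.5036 = 1.9857
Highest B → broadest niche (most generalist): Apis mellifera (B = 4.00).

Apis mellifera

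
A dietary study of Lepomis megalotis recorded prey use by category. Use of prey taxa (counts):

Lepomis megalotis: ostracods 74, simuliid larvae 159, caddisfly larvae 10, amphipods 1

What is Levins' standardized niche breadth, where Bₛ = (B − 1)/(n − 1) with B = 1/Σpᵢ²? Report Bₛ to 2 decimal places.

Proportions for Lepomis megalotis (n=244): 74/244=0.3033, 159/244=0.6516, 10/244=0.0410, 1/244=0.0041
Σpᵢ² = 0.3033² + 0.6516² + 0.0410² + 0.0041² = 0.091991 + 0.424583 + 0.001681 + 0.000017 = 0.518272
B = 1 / 0.518272 = 1.9295
Bₛ = (B − 1)/(n − 1) = (1.9295 − 1)/(4 − 1) = 0.9295/3 = 0.3098

0.31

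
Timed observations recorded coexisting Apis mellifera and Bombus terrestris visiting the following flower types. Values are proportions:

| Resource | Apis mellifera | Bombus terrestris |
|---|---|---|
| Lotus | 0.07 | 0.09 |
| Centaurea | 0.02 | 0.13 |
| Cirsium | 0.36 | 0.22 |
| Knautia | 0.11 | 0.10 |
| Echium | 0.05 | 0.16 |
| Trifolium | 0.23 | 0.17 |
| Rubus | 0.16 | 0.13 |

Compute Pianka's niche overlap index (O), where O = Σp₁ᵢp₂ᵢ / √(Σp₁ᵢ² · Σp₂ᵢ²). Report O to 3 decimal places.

0.889

Σ p₁ᵢp₂ᵢ = 0.0063 + 0.0026 + 0.0792 + 0.0110 + 0.0080 + 0.0391 + 0.0208 = 0.1670
Σp_1ᵢ² = 0.07² + 0.02² + 0.36² + 0.11² + 0.05² + 0.23² + 0.16² = 0.0049 + 0.0004 + 0.1296 + 0.0121 + 0.0025 + 0.0529 + 0.0256 = 0.2280
Σp_2ᵢ² = 0.09² + 0.13² + 0.22² + 0.10² + 0.16² + 0.17² + 0.13² = 0.0081 + 0.0169 + 0.0484 + 0.0100 + 0.0256 + 0.0289 + 0.0169 = 0.1548
O = 0.1670 / √(0.2280 × 0.1548) = 0.1670 / 0.187868 = 0.88892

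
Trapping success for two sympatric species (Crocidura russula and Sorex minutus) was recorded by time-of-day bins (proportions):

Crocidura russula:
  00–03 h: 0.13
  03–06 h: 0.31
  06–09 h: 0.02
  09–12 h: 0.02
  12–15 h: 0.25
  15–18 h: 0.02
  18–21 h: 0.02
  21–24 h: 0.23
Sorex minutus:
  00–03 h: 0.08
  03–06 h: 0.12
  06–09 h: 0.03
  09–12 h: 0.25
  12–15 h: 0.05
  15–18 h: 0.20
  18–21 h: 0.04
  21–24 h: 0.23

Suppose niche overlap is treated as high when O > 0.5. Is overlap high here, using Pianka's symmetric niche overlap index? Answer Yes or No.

Σ p₁ᵢp₂ᵢ = 0.0104 + 0.0372 + 0.0006 + 0.0050 + 0.0125 + 0.0040 + 0.0008 + 0.0529 = 0.1234
Σp_1ᵢ² = 0.13² + 0.31² + 0.02² + 0.02² + 0.25² + 0.02² + 0.02² + 0.23² = 0.0169 + 0.0961 + 0.0004 + 0.0004 + 0.0625 + 0.0004 + 0.0004 + 0.0529 = 0.2300
Σp_2ᵢ² = 0.08² + 0.12² + 0.03² + 0.25² + 0.05² + 0.20² + 0.04² + 0.23² = 0.0064 + 0.0144 + 0.0009 + 0.0625 + 0.0025 + 0.0400 + 0.0016 + 0.0529 = 0.1812
O = 0.1234 / √(0.2300 × 0.1812) = 0.1234 / 0.20415 = 0.6045
O = 0.6045 > 0.5 → Yes.

Yes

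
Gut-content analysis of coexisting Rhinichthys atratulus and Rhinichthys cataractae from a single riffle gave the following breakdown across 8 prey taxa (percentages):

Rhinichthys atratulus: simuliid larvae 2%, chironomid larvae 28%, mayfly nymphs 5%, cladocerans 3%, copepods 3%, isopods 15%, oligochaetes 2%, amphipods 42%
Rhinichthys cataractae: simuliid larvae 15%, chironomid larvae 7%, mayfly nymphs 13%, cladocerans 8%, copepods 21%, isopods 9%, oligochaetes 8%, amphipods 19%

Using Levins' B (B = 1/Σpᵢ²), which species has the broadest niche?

Rhinichthys cataractae

Convert percentages to proportions (divide by 100).
Σp_atraᵢ² = 0.02² + 0.28² + 0.05² + 0.03² + 0.03² + 0.15² + 0.02² + 0.42² = 0.0004 + 0.0784 + 0.0025 + 0.0009 + 0.0009 + 0.0225 + 0.0004 + 0.1764 = 0.2824
B_atra = 1 / 0.2824 = 3.5411
Σp_cataᵢ² = 0.15² + 0.07² + 0.13² + 0.08² + 0.21² + 0.09² + 0.08² + 0.19² = 0.0225 + 0.0049 + 0.0169 + 0.0064 + 0.0441 + 0.0081 + 0.0064 + 0.0361 = 0.1454
B_cata = 1 / 0.1454 = 6.8776
Highest B → broadest niche (most generalist): Rhinichthys cataractae (B = 6.88).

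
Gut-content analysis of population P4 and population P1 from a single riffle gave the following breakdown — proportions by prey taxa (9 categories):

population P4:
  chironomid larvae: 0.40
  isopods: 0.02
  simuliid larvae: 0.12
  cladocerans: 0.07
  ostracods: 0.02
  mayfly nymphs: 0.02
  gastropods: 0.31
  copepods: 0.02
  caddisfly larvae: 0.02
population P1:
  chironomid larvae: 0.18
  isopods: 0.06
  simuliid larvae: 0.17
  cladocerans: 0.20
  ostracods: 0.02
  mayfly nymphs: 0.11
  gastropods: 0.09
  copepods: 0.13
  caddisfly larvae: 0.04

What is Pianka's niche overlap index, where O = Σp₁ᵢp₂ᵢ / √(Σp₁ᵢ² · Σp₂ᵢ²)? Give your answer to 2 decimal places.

Σ p₁ᵢp₂ᵢ = 0.0720 + 0.0012 + 0.0204 + 0.0140 + 0.0004 + 0.0022 + 0.0279 + 0.0026 + 0.0008 = 0.1415
Σp_1ᵢ² = 0.40² + 0.02² + 0.12² + 0.07² + 0.02² + 0.02² + 0.31² + 0.02² + 0.02² = 0.1600 + 0.0004 + 0.0144 + 0.0049 + 0.0004 + 0.0004 + 0.0961 + 0.0004 + 0.0004 = 0.2774
Σp_2ᵢ² = 0.18² + 0.06² + 0.17² + 0.20² + 0.02² + 0.11² + 0.09² + 0.13² + 0.04² = 0.0324 + 0.0036 + 0.0289 + 0.0400 + 0.0004 + 0.0121 + 0.0081 + 0.0169 + 0.0016 = 0.1440
O = 0.1415 / √(0.2774 × 0.1440) = 0.1415 / 0.19986 = 0.7080

0.71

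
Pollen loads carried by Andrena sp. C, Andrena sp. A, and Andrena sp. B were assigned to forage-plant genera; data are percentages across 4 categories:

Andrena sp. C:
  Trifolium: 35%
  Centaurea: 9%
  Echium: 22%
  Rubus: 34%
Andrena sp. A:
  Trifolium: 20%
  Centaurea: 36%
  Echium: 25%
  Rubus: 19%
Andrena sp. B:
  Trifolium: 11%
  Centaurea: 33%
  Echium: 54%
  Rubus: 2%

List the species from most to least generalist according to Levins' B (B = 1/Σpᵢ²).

Andrena sp. A > Andrena sp. C > Andrena sp. B

Convert percentages to proportions (divide by 100).
Σp_Cᵢ² = 0.35² + 0.09² + 0.22² + 0.34² = 0.1225 + 0.0081 + 0.0484 + 0.1156 = 0.2946
B_C = 1 / 0.2946 = 3.3944
Σp_Aᵢ² = 0.20² + 0.36² + 0.25² + 0.19² = 0.0400 + 0.1296 + 0.0625 + 0.0361 = 0.2682
B_A = 1 / 0.2682 = 3.7286
Σp_Bᵢ² = 0.11² + 0.33² + 0.54² + 0.02² = 0.0121 + 0.1089 + 0.2916 + 0.0004 = 0.4130
B_B = 1 / 0.4130 = 2.4213
Ranking by B (broadest → narrowest): Andrena sp. A (3.73) > Andrena sp. C (3.39) > Andrena sp. B (2.42)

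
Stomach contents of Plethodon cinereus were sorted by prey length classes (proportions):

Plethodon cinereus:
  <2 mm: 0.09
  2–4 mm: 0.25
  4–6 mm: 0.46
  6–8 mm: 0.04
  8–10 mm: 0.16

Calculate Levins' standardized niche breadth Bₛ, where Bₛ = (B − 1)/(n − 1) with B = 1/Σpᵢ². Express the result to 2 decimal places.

Σpᵢ² = 0.09² + 0.25² + 0.46² + 0.04² + 0.16² = 0.0081 + 0.0625 + 0.2116 + 0.0016 + 0.0256 = 0.3094
B = 1 / 0.3094 = 3.2321
Bₛ = (B − 1)/(n − 1) = (3.2321 − 1)/(5 − 1) = 2.2321/4 = 0.5580

0.56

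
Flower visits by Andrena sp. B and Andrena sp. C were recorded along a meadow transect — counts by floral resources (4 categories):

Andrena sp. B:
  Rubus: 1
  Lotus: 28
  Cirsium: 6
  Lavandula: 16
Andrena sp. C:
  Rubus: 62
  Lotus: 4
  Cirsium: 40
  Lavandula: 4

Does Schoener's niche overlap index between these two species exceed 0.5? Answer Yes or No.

Proportions for Andrena sp. B (n=51): 1/51=0.0196, 28/51=0.5490, 6/51=0.1176, 16/51=0.3137
Proportions for Andrena sp. C (n=110): 62/110=0.5636, 4/110=0.0364, 40/110=0.3636, 4/110=0.0364
Σ|p₁ᵢ − p₂ᵢ| = 0.5440 + 0.5126 + 0.2460 + 0.2773 = 1.5799
D = 1 − ½ × 1.5799 = 1 − 0.78995 = 0.21005
D = 0.21005 < 0.5 → No.

No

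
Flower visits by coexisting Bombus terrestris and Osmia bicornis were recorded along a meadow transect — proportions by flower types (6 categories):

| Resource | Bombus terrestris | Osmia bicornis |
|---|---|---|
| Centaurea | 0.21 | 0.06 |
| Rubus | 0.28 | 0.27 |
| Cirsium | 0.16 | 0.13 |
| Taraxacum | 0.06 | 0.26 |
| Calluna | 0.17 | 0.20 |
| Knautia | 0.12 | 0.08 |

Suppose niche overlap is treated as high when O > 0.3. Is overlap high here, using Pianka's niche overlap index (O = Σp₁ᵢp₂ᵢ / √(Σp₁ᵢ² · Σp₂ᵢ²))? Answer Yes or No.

Yes

Σ p₁ᵢp₂ᵢ = 0.0126 + 0.0756 + 0.0208 + 0.0156 + 0.0340 + 0.0096 = 0.1682
Σp_1ᵢ² = 0.21² + 0.28² + 0.16² + 0.06² + 0.17² + 0.12² = 0.0441 + 0.0784 + 0.0256 + 0.0036 + 0.0289 + 0.0144 = 0.1950
Σp_2ᵢ² = 0.06² + 0.27² + 0.13² + 0.26² + 0.20² + 0.08² = 0.0036 + 0.0729 + 0.0169 + 0.0676 + 0.0400 + 0.0064 = 0.2074
O = 0.1682 / √(0.1950 × 0.2074) = 0.1682 / 0.20110 = 0.8364
O = 0.8364 > 0.3 → Yes.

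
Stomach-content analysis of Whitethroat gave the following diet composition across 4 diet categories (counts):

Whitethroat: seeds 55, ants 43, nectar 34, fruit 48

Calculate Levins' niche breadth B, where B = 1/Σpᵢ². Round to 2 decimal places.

Proportions for Whitethroat (n=180): 55/180=0.3056, 43/180=0.2389, 34/180=0.1889, 48/180=0.2667
Σpᵢ² = 0.3056² + 0.2389² + 0.1889² + 0.2667² = 0.093391 + 0.057073 + 0.035683 + 0.071129 = 0.257276
B = 1 / 0.257276 = 3.8869

3.89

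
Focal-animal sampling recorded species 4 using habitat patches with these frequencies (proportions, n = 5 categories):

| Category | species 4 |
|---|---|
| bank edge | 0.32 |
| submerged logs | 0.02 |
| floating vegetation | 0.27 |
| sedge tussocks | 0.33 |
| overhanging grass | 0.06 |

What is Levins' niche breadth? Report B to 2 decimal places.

3.47

Σpᵢ² = 0.32² + 0.02² + 0.27² + 0.33² + 0.06² = 0.1024 + 0.0004 + 0.0729 + 0.1089 + 0.0036 = 0.2882
B = 1 / 0.2882 = 3.4698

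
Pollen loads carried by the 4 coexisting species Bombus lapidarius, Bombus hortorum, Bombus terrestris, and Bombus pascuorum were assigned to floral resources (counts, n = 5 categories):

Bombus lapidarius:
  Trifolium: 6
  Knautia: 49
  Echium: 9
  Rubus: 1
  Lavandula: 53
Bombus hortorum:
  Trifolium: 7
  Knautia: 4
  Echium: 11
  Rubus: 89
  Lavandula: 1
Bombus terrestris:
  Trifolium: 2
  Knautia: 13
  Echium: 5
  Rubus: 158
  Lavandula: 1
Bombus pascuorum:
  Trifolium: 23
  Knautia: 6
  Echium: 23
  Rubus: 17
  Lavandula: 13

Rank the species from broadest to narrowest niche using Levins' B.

Bombus pascuorum > Bombus lapidarius > Bombus hortorum > Bombus terrestris

Proportions for Bombus lapidarius (n=118): 6/118=0.0508, 49/118=0.4153, 9/118=0.0763, 1/118=0.0085, 53/118=0.4492
Proportions for Bombus hortorum (n=112): 7/112=0.0625, 4/112=0.0357, 11/112=0.0982, 89/112=0.7946, 1/112=0.0089
Proportions for Bombus terrestris (n=179): 2/179=0.0112, 13/179=0.0726, 5/179=0.0279, 158/179=0.8827, 1/179=0.0056
Proportions for Bombus pascuorum (n=82): 23/82=0.2805, 6/82=0.0732, 23/82=0.2805, 17/82=0.2073, 13/82=0.1585
Σp_lapiᵢ² = 0.0508² + 0.4153² + 0.0763² + 0.0085² + 0.4492² = 0.002581 + 0.172474 + 0.005822 + 0.000072 + 0.201781 = 0.382730
B_lapi = 1 / 0.382730 = 2.6128
Σp_hortᵢ² = 0.0625² + 0.0357² + 0.0982² + 0.7946² + 0.0089² = 0.003906 + 0.001274 + 0.009643 + 0.631389 + 0.000079 = 0.646291
B_hort = 1 / 0.646291 = 1.5473
Σp_terrᵢ² = 0.0112² + 0.0726² + 0.0279² + 0.8827² + 0.0056² = 0.000125 + 0.005271 + 0.000778 + 0.779159 + 0.000031 = 0.785364
B_terr = 1 / 0.785364 = 1.2733
Σp_pascᵢ² = 0.2805² + 0.0732² + 0.2805² + 0.2073² + 0.1585² = 0.078680 + 0.005358 + 0.078680 + 0.042973 + 0.025122 = 0.230813
B_pasc = 1 / 0.230813 = 4.3325
Ranking by B (broadest → narrowest): Bombus pascuorum (4.33) > Bombus lapidarius (2.61) > Bombus hortorum (1.55) > Bombus terrestris (1.27)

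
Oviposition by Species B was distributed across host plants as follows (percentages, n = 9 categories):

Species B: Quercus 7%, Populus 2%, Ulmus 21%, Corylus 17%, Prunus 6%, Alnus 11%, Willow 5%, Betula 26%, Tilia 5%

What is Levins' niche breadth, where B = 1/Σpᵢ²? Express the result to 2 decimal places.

6.00

Convert percentages to proportions (divide by 100).
Σpᵢ² = 0.07² + 0.02² + 0.21² + 0.17² + 0.06² + 0.11² + 0.05² + 0.26² + 0.05² = 0.0049 + 0.0004 + 0.0441 + 0.0289 + 0.0036 + 0.0121 + 0.0025 + 0.0676 + 0.0025 = 0.1666
B = 1 / 0.1666 = 6.0024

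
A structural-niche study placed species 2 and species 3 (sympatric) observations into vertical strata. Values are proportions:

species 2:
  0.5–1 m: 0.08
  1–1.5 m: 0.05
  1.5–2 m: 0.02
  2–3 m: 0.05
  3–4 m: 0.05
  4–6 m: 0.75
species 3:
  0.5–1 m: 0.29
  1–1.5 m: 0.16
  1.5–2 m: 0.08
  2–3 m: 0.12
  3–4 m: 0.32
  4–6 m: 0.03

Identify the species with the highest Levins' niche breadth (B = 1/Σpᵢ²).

Σp_2ᵢ² = 0.08² + 0.05² + 0.02² + 0.05² + 0.05² + 0.75² = 0.0064 + 0.0025 + 0.0004 + 0.0025 + 0.0025 + 0.5625 = 0.5768
B_2 = 1 / 0.5768 = 1.7337
Σp_3ᵢ² = 0.29² + 0.16² + 0.08² + 0.12² + 0.32² + 0.03² = 0.0841 + 0.0256 + 0.0064 + 0.0144 + 0.1024 + 0.0009 = 0.2338
B_3 = 1 / 0.2338 = 4.2772
Highest B → broadest niche (most generalist): species 3 (B = 4.28).

species 3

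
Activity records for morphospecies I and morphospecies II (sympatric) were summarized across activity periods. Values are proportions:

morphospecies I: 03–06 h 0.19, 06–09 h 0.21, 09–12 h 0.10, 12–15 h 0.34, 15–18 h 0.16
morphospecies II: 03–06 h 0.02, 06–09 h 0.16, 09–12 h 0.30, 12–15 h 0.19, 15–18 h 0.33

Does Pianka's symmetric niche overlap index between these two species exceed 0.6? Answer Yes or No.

Yes

Σ p₁ᵢp₂ᵢ = 0.0038 + 0.0336 + 0.0300 + 0.0646 + 0.0528 = 0.1848
Σp_1ᵢ² = 0.19² + 0.21² + 0.10² + 0.34² + 0.16² = 0.0361 + 0.0441 + 0.0100 + 0.1156 + 0.0256 = 0.2314
Σp_2ᵢ² = 0.02² + 0.16² + 0.30² + 0.19² + 0.33² = 0.0004 + 0.0256 + 0.0900 + 0.0361 + 0.1089 = 0.2610
O = 0.1848 / √(0.2314 × 0.2610) = 0.1848 / 0.24575 = 0.7520
O = 0.7520 > 0.6 → Yes.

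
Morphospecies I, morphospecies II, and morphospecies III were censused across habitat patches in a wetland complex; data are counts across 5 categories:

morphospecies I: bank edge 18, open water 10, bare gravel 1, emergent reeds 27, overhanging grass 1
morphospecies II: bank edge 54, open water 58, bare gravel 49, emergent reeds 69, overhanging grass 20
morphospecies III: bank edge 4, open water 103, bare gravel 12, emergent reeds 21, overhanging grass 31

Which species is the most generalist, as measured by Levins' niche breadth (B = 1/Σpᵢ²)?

morphospecies II

Proportions for morphospecies I (n=57): 18/57=0.3158, 10/57=0.1754, 1/57=0.0175, 27/57=0.4737, 1/57=0.0175
Proportions for morphospecies II (n=250): 54/250=0.2160, 58/250=0.2320, 49/250=0.1960, 69/250=0.2760, 20/250=0.0800
Proportions for morphospecies III (n=171): 4/171=0.0234, 103/171=0.6023, 12/171=0.0702, 21/171=0.1228, 31/171=0.1813
Σp_Iᵢ² = 0.3158² + 0.1754² + 0.0175² + 0.4737² + 0.0175² = 0.099730 + 0.030765 + 0.000306 + 0.224392 + 0.000306 = 0.355499
B_I = 1 / 0.355499 = 2.8129
Σp_IIᵢ² = 0.2160² + 0.2320² + 0.1960² + 0.2760² + 0.0800² = 0.046656 + 0.053824 + 0.038416 + 0.076176 + 0.006400 = 0.221472
B_II = 1 / 0.221472 = 4.5152
Σp_IIIᵢ² = 0.0234² + 0.6023² + 0.0702² + 0.1228² + 0.1813² = 0.000548 + 0.362765 + 0.004928 + 0.015080 + 0.032870 = 0.416191
B_III = 1 / 0.416191 = 2.4027
Highest B → broadest niche (most generalist): morphospecies II (B = 4.52).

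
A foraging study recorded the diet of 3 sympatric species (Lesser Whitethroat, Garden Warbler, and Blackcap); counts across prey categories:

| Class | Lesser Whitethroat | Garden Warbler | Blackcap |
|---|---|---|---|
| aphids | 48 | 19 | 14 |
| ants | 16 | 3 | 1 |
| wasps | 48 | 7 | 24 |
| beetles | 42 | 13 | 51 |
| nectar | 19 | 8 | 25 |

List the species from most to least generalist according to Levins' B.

Proportions for Lesser Whitethroat (n=173): 48/173=0.2775, 16/173=0.0925, 48/173=0.2775, 42/173=0.2428, 19/173=0.1098
Proportions for Garden Warbler (n=50): 19/50=0.3800, 3/50=0.0600, 7/50=0.1400, 13/50=0.2600, 8/50=0.1600
Proportions for Blackcap (n=115): 14/115=0.1217, 1/115=0.0087, 24/115=0.2087, 51/115=0.4435, 25/115=0.2174
Σp_Whitᵢ² = 0.2775² + 0.0925² + 0.2775² + 0.2428² + 0.1098² = 0.077006 + 0.008556 + 0.077006 + 0.058952 + 0.012056 = 0.233576
B_Whit = 1 / 0.233576 = 4.2813
Σp_Warbᵢ² = 0.3800² + 0.0600² + 0.1400² + 0.2600² + 0.1600² = 0.144400 + 0.003600 + 0.019600 + 0.067600 + 0.025600 = 0.260800
B_Warb = 1 / 0.260800 = 3.8344
Σp_Blacᵢ² = 0.1217² + 0.0087² + 0.2087² + 0.4435² + 0.2174² = 0.014811 + 0.000076 + 0.043556 + 0.196692 + 0.047263 = 0.302398
B_Blac = 1 / 0.302398 = 3.3069
Ranking by B (broadest → narrowest): Lesser Whitethroat (4.28) > Garden Warbler (3.83) > Blackcap (3.31)

Lesser Whitethroat > Garden Warbler > Blackcap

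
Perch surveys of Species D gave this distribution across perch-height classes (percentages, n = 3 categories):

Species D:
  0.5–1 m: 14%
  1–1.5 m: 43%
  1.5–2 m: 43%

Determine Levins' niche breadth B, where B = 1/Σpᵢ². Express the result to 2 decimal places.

Convert percentages to proportions (divide by 100).
Σpᵢ² = 0.14² + 0.43² + 0.43² = 0.0196 + 0.1849 + 0.1849 = 0.3894
B = 1 / 0.3894 = 2.5681

2.57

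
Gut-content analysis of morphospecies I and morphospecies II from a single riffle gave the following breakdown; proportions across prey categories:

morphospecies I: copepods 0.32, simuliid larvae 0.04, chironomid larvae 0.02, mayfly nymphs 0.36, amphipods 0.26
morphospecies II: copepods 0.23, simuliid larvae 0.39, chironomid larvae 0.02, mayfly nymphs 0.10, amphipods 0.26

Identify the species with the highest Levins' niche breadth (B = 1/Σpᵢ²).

morphospecies II

Σp_Iᵢ² = 0.32² + 0.04² + 0.02² + 0.36² + 0.26² = 0.1024 + 0.0016 + 0.0004 + 0.1296 + 0.0676 = 0.3016
B_I = 1 / 0.3016 = 3.3156
Σp_IIᵢ² = 0.23² + 0.39² + 0.02² + 0.10² + 0.26² = 0.0529 + 0.1521 + 0.0004 + 0.0100 + 0.0676 = 0.2830
B_II = 1 / 0.2830 = 3.5336
Highest B → broadest niche (most generalist): morphospecies II (B = 3.53).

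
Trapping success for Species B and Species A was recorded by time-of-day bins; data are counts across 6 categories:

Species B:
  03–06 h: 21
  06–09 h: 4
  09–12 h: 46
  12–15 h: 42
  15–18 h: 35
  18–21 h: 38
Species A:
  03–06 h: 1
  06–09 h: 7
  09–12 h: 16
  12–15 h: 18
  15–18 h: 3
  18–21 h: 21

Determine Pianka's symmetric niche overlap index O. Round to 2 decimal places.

Proportions for Species B (n=186): 21/186=0.1129, 4/186=0.0215, 46/186=0.2473, 42/186=0.2258, 35/186=0.1882, 38/186=0.2043
Proportions for Species A (n=66): 1/66=0.0152, 7/66=0.1061, 16/66=0.2424, 18/66=0.2727, 3/66=0.0455, 21/66=0.3182
Σ p₁ᵢp₂ᵢ = 0.001716 + 0.002281 + 0.059946 + 0.061576 + 0.008563 + 0.065008 = 0.199090
Σp_1ᵢ² = 0.1129² + 0.0215² + 0.2473² + 0.2258² + 0.1882² + 0.2043² = 0.012746 + 0.000462 + 0.061157 + 0.050986 + 0.035419 + 0.041738 = 0.202508
Σp_2ᵢ² = 0.0152² + 0.1061² + 0.2424² + 0.2727² + 0.0455² + 0.3182² = 0.000231 + 0.011257 + 0.058758 + 0.074365 + 0.002070 + 0.101251 = 0.247932
O = 0.199090 / √(0.202508 × 0.247932) = 0.199090 / 0.2240719 = 0.8885

0.89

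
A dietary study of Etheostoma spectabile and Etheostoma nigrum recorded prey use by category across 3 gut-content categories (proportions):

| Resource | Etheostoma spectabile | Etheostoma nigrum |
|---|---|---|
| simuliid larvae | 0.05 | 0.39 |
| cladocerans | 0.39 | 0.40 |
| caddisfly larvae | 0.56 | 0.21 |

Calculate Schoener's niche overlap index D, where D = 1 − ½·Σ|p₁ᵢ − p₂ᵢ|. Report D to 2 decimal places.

0.65

Σ|p₁ᵢ − p₂ᵢ| = 0.34 + 0.01 + 0.35 = 0.70
D = 1 − ½ × 0.70 = 1 − 0.350 = 0.6500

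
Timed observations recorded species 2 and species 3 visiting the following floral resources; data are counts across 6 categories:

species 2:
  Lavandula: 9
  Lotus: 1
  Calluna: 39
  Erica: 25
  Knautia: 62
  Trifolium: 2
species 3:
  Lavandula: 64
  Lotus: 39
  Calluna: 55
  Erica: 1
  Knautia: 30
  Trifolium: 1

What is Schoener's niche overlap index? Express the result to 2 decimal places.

0.52

Proportions for species 2 (n=138): 9/138=0.0652, 1/138=0.0072, 39/138=0.2826, 25/138=0.1812, 62/138=0.4493, 2/138=0.0145
Proportions for species 3 (n=190): 64/190=0.3368, 39/190=0.2053, 55/190=0.2895, 1/190=0.0053, 30/190=0.1579, 1/190=0.0053
Σ|p₁ᵢ − p₂ᵢ| = 0.2716 + 0.1981 + 0.0069 + 0.1759 + 0.2914 + 0.0092 = 0.9531
D = 1 − ½ × 0.9531 = 1 − 0.47655 = 0.52345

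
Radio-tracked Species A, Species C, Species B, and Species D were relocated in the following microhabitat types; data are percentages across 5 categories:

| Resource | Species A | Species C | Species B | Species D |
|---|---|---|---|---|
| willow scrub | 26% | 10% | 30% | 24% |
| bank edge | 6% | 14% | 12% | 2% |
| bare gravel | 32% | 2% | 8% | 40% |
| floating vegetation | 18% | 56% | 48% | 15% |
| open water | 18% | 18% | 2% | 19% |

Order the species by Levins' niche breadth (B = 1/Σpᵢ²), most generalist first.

Species A > Species D > Species B > Species C

Convert percentages to proportions (divide by 100).
Σp_Aᵢ² = 0.26² + 0.06² + 0.32² + 0.18² + 0.18² = 0.0676 + 0.0036 + 0.1024 + 0.0324 + 0.0324 = 0.2384
B_A = 1 / 0.2384 = 4.1946
Σp_Cᵢ² = 0.10² + 0.14² + 0.02² + 0.56² + 0.18² = 0.0100 + 0.0196 + 0.0004 + 0.3136 + 0.0324 = 0.3760
B_C = 1 / 0.3760 = 2.6596
Σp_Bᵢ² = 0.30² + 0.12² + 0.08² + 0.48² + 0.02² = 0.0900 + 0.0144 + 0.0064 + 0.2304 + 0.0004 = 0.3416
B_B = 1 / 0.3416 = 2.9274
Σp_Dᵢ² = 0.24² + 0.02² + 0.40² + 0.15² + 0.19² = 0.0576 + 0.0004 + 0.1600 + 0.0225 + 0.0361 = 0.2766
B_D = 1 / 0.2766 = 3.6153
Ranking by B (broadest → narrowest): Species A (4.19) > Species D (3.62) > Species B (2.93) > Species C (2.66)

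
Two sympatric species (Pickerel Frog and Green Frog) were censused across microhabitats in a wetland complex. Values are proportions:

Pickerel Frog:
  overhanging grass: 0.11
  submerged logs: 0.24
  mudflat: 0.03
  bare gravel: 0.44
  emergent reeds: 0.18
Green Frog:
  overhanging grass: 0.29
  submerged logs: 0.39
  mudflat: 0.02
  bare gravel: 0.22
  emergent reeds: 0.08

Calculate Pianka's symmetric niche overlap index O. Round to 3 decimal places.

0.807

Σ p₁ᵢp₂ᵢ = 0.0319 + 0.0936 + 0.0006 + 0.0968 + 0.0144 = 0.2373
Σp_1ᵢ² = 0.11² + 0.24² + 0.03² + 0.44² + 0.18² = 0.0121 + 0.0576 + 0.0009 + 0.1936 + 0.0324 = 0.2966
Σp_2ᵢ² = 0.29² + 0.39² + 0.02² + 0.22² + 0.08² = 0.0841 + 0.1521 + 0.0004 + 0.0484 + 0.0064 = 0.2914
O = 0.2373 / √(0.2966 × 0.2914) = 0.2373 / 0.293989 = 0.80717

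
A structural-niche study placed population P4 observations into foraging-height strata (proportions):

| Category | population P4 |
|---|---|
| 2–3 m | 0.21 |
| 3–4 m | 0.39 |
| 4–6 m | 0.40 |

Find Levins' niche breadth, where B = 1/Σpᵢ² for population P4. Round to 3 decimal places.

2.807

Σpᵢ² = 0.21² + 0.39² + 0.40² = 0.0441 + 0.1521 + 0.1600 = 0.3562
B = 1 / 0.3562 = 2.80741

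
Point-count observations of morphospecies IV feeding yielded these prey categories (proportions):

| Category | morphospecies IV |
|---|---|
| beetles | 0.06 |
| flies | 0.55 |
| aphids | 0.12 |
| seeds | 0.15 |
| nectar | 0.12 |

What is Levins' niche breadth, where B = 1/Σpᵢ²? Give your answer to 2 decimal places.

Σpᵢ² = 0.06² + 0.55² + 0.12² + 0.15² + 0.12² = 0.0036 + 0.3025 + 0.0144 + 0.0225 + 0.0144 = 0.3574
B = 1 / 0.3574 = 2.7980

2.80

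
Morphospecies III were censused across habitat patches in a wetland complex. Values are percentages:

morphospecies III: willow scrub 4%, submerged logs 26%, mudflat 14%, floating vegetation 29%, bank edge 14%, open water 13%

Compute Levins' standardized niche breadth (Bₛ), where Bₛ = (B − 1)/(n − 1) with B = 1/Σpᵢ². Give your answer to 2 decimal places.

0.76

Convert percentages to proportions (divide by 100).
Σpᵢ² = 0.04² + 0.26² + 0.14² + 0.29² + 0.14² + 0.13² = 0.0016 + 0.0676 + 0.0196 + 0.0841 + 0.0196 + 0.0169 = 0.2094
B = 1 / 0.2094 = 4.7755
Bₛ = (B − 1)/(n − 1) = (4.7755 − 1)/(6 − 1) = 3.7755/5 = 0.7551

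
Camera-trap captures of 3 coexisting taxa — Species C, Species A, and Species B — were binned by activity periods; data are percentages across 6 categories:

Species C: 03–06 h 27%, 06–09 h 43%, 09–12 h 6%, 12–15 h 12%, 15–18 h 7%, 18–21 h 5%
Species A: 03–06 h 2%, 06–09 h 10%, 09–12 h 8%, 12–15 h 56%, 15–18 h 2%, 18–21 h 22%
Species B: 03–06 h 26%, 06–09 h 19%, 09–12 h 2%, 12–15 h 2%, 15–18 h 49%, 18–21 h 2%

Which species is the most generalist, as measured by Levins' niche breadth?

Species C

Convert percentages to proportions (divide by 100).
Σp_Cᵢ² = 0.27² + 0.43² + 0.06² + 0.12² + 0.07² + 0.05² = 0.0729 + 0.1849 + 0.0036 + 0.0144 + 0.0049 + 0.0025 = 0.2832
B_C = 1 / 0.2832 = 3.5311
Σp_Aᵢ² = 0.02² + 0.10² + 0.08² + 0.56² + 0.02² + 0.22² = 0.0004 + 0.0100 + 0.0064 + 0.3136 + 0.0004 + 0.0484 = 0.3792
B_A = 1 / 0.3792 = 2.6371
Σp_Bᵢ² = 0.26² + 0.19² + 0.02² + 0.02² + 0.49² + 0.02² = 0.0676 + 0.0361 + 0.0004 + 0.0004 + 0.2401 + 0.0004 = 0.3450
B_B = 1 / 0.3450 = 2.8986
Highest B → broadest niche (most generalist): Species C (B = 3.53).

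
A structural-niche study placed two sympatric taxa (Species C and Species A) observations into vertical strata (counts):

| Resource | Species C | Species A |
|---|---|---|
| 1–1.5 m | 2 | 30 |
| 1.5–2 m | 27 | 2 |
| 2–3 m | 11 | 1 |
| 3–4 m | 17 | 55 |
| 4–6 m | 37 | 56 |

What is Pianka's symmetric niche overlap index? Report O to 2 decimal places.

0.74

Proportions for Species C (n=94): 2/94=0.0213, 27/94=0.2872, 11/94=0.1170, 17/94=0.1809, 37/94=0.3936
Proportions for Species A (n=144): 30/144=0.2083, 2/144=0.0139, 1/144=0.0069, 55/144=0.3819, 56/144=0.3889
Σ p₁ᵢp₂ᵢ = 0.004437 + 0.003992 + 0.000807 + 0.069086 + 0.153071 = 0.231393
Σp_1ᵢ² = 0.0213² + 0.2872² + 0.1170² + 0.1809² + 0.3936² = 0.000454 + 0.082484 + 0.013689 + 0.032725 + 0.154921 = 0.284273
Σp_2ᵢ² = 0.2083² + 0.0139² + 0.0069² + 0.3819² + 0.3889² = 0.043389 + 0.000193 + 0.000048 + 0.145848 + 0.151243 = 0.340721
O = 0.231393 / √(0.284273 × 0.340721) = 0.231393 / 0.3112198 = 0.7435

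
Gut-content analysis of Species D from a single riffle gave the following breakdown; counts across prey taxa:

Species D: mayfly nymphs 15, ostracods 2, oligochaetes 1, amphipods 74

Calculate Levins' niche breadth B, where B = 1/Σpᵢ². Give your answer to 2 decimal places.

1.48

Proportions for Species D (n=92): 15/92=0.1630, 2/92=0.0217, 1/92=0.0109, 74/92=0.8043
Σpᵢ² = 0.1630² + 0.0217² + 0.0109² + 0.8043² = 0.026569 + 0.000471 + 0.000119 + 0.646898 = 0.674057
B = 1 / 0.674057 = 1.4836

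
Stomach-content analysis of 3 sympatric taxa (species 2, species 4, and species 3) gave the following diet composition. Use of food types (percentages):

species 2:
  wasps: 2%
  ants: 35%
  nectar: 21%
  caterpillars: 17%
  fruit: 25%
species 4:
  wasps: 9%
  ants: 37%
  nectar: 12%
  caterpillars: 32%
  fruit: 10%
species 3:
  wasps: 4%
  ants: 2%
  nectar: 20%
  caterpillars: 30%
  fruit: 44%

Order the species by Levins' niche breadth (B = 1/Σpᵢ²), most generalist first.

Convert percentages to proportions (divide by 100).
Σp_2ᵢ² = 0.02² + 0.35² + 0.21² + 0.17² + 0.25² = 0.0004 + 0.1225 + 0.0441 + 0.0289 + 0.0625 = 0.2584
B_2 = 1 / 0.2584 = 3.8700
Σp_4ᵢ² = 0.09² + 0.37² + 0.12² + 0.32² + 0.10² = 0.0081 + 0.1369 + 0.0144 + 0.1024 + 0.0100 = 0.2718
B_4 = 1 / 0.2718 = 3.6792
Σp_3ᵢ² = 0.04² + 0.02² + 0.20² + 0.30² + 0.44² = 0.0016 + 0.0004 + 0.0400 + 0.0900 + 0.1936 = 0.3256
B_3 = 1 / 0.3256 = 3.0713
Ranking by B (broadest → narrowest): species 2 (3.87) > species 4 (3.68) > species 3 (3.07)

species 2 > species 4 > species 3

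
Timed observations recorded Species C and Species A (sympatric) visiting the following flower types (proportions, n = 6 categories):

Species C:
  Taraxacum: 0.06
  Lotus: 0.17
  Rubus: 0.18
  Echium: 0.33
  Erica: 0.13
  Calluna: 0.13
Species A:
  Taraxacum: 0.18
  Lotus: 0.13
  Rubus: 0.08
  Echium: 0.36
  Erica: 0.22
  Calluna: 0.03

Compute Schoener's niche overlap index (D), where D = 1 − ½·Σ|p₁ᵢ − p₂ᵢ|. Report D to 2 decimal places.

Σ|p₁ᵢ − p₂ᵢ| = 0.12 + 0.04 + 0.10 + 0.03 + 0.09 + 0.10 = 0.48
D = 1 − ½ × 0.48 = 1 − 0.240 = 0.7600

0.76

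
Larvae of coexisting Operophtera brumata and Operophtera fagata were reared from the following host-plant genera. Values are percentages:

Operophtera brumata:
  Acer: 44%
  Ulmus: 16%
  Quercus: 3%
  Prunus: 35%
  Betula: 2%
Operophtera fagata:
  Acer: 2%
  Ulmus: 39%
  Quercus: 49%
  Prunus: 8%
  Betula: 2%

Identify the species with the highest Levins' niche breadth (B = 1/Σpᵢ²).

Convert percentages to proportions (divide by 100).
Σp_brumᵢ² = 0.44² + 0.16² + 0.03² + 0.35² + 0.02² = 0.1936 + 0.0256 + 0.0009 + 0.1225 + 0.0004 = 0.3430
B_brum = 1 / 0.3430 = 2.9155
Σp_fagaᵢ² = 0.02² + 0.39² + 0.49² + 0.08² + 0.02² = 0.0004 + 0.1521 + 0.2401 + 0.0064 + 0.0004 = 0.3994
B_faga = 1 / 0.3994 = 2.5038
Highest B → broadest niche (most generalist): Operophtera brumata (B = 2.92).

Operophtera brumata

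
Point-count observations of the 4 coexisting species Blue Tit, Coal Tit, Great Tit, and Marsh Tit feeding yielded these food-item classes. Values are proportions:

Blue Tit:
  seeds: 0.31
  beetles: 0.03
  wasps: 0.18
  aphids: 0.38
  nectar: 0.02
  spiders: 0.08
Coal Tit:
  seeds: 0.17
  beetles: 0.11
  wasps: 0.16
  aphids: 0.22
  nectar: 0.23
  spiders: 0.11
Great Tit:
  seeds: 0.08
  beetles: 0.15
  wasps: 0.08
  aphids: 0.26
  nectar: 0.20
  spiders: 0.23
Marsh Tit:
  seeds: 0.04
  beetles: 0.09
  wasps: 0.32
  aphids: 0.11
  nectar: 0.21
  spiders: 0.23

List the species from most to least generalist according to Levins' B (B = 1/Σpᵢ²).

Coal Tit > Great Tit > Marsh Tit > Blue Tit

Σp_Blueᵢ² = 0.31² + 0.03² + 0.18² + 0.38² + 0.02² + 0.08² = 0.0961 + 0.0009 + 0.0324 + 0.1444 + 0.0004 + 0.0064 = 0.2806
B_Blue = 1 / 0.2806 = 3.5638
Σp_Coalᵢ² = 0.17² + 0.11² + 0.16² + 0.22² + 0.23² + 0.11² = 0.0289 + 0.0121 + 0.0256 + 0.0484 + 0.0529 + 0.0121 = 0.1800
B_Coal = 1 / 0.1800 = 5.5556
Σp_Greaᵢ² = 0.08² + 0.15² + 0.08² + 0.26² + 0.20² + 0.23² = 0.0064 + 0.0225 + 0.0064 + 0.0676 + 0.0400 + 0.0529 = 0.1958
B_Grea = 1 / 0.1958 = 5.1073
Σp_Marsᵢ² = 0.04² + 0.09² + 0.32² + 0.11² + 0.21² + 0.23² = 0.0016 + 0.0081 + 0.1024 + 0.0121 + 0.0441 + 0.0529 = 0.2212
B_Mars = 1 / 0.2212 = 4.5208
Ranking by B (broadest → narrowest): Coal Tit (5.56) > Great Tit (5.11) > Marsh Tit (4.52) > Blue Tit (3.56)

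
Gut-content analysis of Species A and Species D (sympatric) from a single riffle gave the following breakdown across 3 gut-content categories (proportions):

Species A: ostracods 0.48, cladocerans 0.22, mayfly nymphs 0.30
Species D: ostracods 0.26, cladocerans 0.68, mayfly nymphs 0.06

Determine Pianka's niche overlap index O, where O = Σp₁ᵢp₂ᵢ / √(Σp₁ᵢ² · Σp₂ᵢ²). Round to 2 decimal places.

Σ p₁ᵢp₂ᵢ = 0.1248 + 0.1496 + 0.0180 = 0.2924
Σp_1ᵢ² = 0.48² + 0.22² + 0.30² = 0.2304 + 0.0484 + 0.0900 = 0.3688
Σp_2ᵢ² = 0.26² + 0.68² + 0.06² = 0.0676 + 0.4624 + 0.0036 = 0.5336
O = 0.2924 / √(0.3688 × 0.5336) = 0.2924 / 0.44361 = 0.6591

0.66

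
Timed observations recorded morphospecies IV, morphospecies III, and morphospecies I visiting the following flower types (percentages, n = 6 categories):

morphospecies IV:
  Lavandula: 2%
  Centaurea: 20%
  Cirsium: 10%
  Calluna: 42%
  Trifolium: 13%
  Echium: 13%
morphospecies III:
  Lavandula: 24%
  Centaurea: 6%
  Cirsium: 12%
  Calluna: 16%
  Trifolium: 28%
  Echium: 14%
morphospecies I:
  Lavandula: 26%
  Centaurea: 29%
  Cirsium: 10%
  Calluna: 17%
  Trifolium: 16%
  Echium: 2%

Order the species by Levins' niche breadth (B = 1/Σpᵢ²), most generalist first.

Convert percentages to proportions (divide by 100).
Σp_IVᵢ² = 0.02² + 0.20² + 0.10² + 0.42² + 0.13² + 0.13² = 0.0004 + 0.0400 + 0.0100 + 0.1764 + 0.0169 + 0.0169 = 0.2606
B_IV = 1 / 0.2606 = 3.8373
Σp_IIIᵢ² = 0.24² + 0.06² + 0.12² + 0.16² + 0.28² + 0.14² = 0.0576 + 0.0036 + 0.0144 + 0.0256 + 0.0784 + 0.0196 = 0.1992
B_III = 1 / 0.1992 = 5.0201
Σp_Iᵢ² = 0.26² + 0.29² + 0.10² + 0.17² + 0.16² + 0.02² = 0.0676 + 0.0841 + 0.0100 + 0.0289 + 0.0256 + 0.0004 = 0.2166
B_I = 1 / 0.2166 = 4.6168
Ranking by B (broadest → narrowest): morphospecies III (5.02) > morphospecies I (4.62) > morphospecies IV (3.84)

morphospecies III > morphospecies I > morphospecies IV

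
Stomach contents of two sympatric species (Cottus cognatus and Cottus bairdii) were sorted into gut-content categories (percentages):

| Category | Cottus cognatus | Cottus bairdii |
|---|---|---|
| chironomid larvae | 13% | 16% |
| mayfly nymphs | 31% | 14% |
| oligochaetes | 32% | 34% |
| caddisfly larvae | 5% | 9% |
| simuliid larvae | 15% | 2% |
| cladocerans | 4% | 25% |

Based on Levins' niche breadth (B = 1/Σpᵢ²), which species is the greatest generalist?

Cottus bairdii

Convert percentages to proportions (divide by 100).
Σp_cognᵢ² = 0.13² + 0.31² + 0.32² + 0.05² + 0.15² + 0.04² = 0.0169 + 0.0961 + 0.1024 + 0.0025 + 0.0225 + 0.0016 = 0.2420
B_cogn = 1 / 0.2420 = 4.1322
Σp_bairᵢ² = 0.16² + 0.14² + 0.34² + 0.09² + 0.02² + 0.25² = 0.0256 + 0.0196 + 0.1156 + 0.0081 + 0.0004 + 0.0625 = 0.2318
B_bair = 1 / 0.2318 = 4.3141
Highest B → broadest niche (most generalist): Cottus bairdii (B = 4.31).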